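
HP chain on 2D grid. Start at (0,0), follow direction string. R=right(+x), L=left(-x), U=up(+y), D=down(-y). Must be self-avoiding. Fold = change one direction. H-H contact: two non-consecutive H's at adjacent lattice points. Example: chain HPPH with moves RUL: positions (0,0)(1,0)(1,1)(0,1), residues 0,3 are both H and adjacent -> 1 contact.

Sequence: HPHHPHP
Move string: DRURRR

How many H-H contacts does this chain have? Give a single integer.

Positions: [(0, 0), (0, -1), (1, -1), (1, 0), (2, 0), (3, 0), (4, 0)]
H-H contact: residue 0 @(0,0) - residue 3 @(1, 0)

Answer: 1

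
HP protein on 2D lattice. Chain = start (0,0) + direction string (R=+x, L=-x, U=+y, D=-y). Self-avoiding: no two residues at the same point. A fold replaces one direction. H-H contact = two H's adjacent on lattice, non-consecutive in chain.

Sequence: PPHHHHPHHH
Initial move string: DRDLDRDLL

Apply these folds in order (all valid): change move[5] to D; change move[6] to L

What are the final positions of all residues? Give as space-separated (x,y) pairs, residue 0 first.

Answer: (0,0) (0,-1) (1,-1) (1,-2) (0,-2) (0,-3) (0,-4) (-1,-4) (-2,-4) (-3,-4)

Derivation:
Initial moves: DRDLDRDLL
Fold: move[5]->D => DRDLDDDLL (positions: [(0, 0), (0, -1), (1, -1), (1, -2), (0, -2), (0, -3), (0, -4), (0, -5), (-1, -5), (-2, -5)])
Fold: move[6]->L => DRDLDDLLL (positions: [(0, 0), (0, -1), (1, -1), (1, -2), (0, -2), (0, -3), (0, -4), (-1, -4), (-2, -4), (-3, -4)])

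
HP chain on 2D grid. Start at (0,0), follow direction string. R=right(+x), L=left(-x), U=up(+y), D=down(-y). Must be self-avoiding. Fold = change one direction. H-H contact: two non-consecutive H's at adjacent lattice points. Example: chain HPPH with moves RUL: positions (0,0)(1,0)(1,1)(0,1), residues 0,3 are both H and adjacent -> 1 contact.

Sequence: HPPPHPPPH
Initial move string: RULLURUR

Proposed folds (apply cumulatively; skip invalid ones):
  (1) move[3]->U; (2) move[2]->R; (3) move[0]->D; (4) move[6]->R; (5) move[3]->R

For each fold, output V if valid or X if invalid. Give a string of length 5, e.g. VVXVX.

Initial: RULLURUR -> [(0, 0), (1, 0), (1, 1), (0, 1), (-1, 1), (-1, 2), (0, 2), (0, 3), (1, 3)]
Fold 1: move[3]->U => RULUURUR VALID
Fold 2: move[2]->R => RURUURUR VALID
Fold 3: move[0]->D => DURUURUR INVALID (collision), skipped
Fold 4: move[6]->R => RURUURRR VALID
Fold 5: move[3]->R => RURRURRR VALID

Answer: VVXVV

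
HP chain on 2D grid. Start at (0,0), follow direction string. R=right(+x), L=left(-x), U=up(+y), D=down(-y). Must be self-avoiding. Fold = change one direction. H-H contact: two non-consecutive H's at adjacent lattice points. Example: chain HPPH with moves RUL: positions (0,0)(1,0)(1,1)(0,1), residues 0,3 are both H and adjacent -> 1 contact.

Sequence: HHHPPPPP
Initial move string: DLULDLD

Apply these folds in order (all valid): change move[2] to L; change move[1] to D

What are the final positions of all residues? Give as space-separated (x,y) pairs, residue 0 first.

Answer: (0,0) (0,-1) (0,-2) (-1,-2) (-2,-2) (-2,-3) (-3,-3) (-3,-4)

Derivation:
Initial moves: DLULDLD
Fold: move[2]->L => DLLLDLD (positions: [(0, 0), (0, -1), (-1, -1), (-2, -1), (-3, -1), (-3, -2), (-4, -2), (-4, -3)])
Fold: move[1]->D => DDLLDLD (positions: [(0, 0), (0, -1), (0, -2), (-1, -2), (-2, -2), (-2, -3), (-3, -3), (-3, -4)])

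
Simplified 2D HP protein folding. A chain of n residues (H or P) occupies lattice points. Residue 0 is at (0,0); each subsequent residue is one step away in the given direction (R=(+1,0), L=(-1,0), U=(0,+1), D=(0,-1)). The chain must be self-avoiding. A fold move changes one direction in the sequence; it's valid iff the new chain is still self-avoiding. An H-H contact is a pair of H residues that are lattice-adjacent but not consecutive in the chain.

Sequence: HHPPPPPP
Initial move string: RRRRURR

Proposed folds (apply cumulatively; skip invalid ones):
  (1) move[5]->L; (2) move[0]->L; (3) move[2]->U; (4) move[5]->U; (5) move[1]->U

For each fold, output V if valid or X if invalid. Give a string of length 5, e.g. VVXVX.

Answer: XXVVV

Derivation:
Initial: RRRRURR -> [(0, 0), (1, 0), (2, 0), (3, 0), (4, 0), (4, 1), (5, 1), (6, 1)]
Fold 1: move[5]->L => RRRRULR INVALID (collision), skipped
Fold 2: move[0]->L => LRRRURR INVALID (collision), skipped
Fold 3: move[2]->U => RRURURR VALID
Fold 4: move[5]->U => RRURUUR VALID
Fold 5: move[1]->U => RUURUUR VALID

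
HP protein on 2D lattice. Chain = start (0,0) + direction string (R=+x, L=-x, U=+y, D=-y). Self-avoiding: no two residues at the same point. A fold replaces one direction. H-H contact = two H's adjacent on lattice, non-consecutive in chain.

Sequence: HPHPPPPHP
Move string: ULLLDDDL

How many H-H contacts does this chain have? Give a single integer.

Answer: 0

Derivation:
Positions: [(0, 0), (0, 1), (-1, 1), (-2, 1), (-3, 1), (-3, 0), (-3, -1), (-3, -2), (-4, -2)]
No H-H contacts found.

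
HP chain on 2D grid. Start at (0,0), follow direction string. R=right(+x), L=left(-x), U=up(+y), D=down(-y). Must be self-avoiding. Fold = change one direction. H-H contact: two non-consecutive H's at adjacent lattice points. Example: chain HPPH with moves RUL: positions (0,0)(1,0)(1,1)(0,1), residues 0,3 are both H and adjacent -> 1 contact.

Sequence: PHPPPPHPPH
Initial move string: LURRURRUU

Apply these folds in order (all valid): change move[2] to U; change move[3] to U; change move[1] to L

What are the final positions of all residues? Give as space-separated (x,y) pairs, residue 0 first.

Answer: (0,0) (-1,0) (-2,0) (-2,1) (-2,2) (-2,3) (-1,3) (0,3) (0,4) (0,5)

Derivation:
Initial moves: LURRURRUU
Fold: move[2]->U => LUURURRUU (positions: [(0, 0), (-1, 0), (-1, 1), (-1, 2), (0, 2), (0, 3), (1, 3), (2, 3), (2, 4), (2, 5)])
Fold: move[3]->U => LUUUURRUU (positions: [(0, 0), (-1, 0), (-1, 1), (-1, 2), (-1, 3), (-1, 4), (0, 4), (1, 4), (1, 5), (1, 6)])
Fold: move[1]->L => LLUUURRUU (positions: [(0, 0), (-1, 0), (-2, 0), (-2, 1), (-2, 2), (-2, 3), (-1, 3), (0, 3), (0, 4), (0, 5)])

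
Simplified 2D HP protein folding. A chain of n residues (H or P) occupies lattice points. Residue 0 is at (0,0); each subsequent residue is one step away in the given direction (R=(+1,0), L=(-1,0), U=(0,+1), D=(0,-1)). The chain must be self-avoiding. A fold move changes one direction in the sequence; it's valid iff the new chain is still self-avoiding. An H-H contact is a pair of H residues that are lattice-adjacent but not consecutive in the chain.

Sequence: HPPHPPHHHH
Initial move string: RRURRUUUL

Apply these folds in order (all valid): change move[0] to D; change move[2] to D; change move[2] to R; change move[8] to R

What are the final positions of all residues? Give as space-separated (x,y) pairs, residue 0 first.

Answer: (0,0) (0,-1) (1,-1) (2,-1) (3,-1) (4,-1) (4,0) (4,1) (4,2) (5,2)

Derivation:
Initial moves: RRURRUUUL
Fold: move[0]->D => DRURRUUUL (positions: [(0, 0), (0, -1), (1, -1), (1, 0), (2, 0), (3, 0), (3, 1), (3, 2), (3, 3), (2, 3)])
Fold: move[2]->D => DRDRRUUUL (positions: [(0, 0), (0, -1), (1, -1), (1, -2), (2, -2), (3, -2), (3, -1), (3, 0), (3, 1), (2, 1)])
Fold: move[2]->R => DRRRRUUUL (positions: [(0, 0), (0, -1), (1, -1), (2, -1), (3, -1), (4, -1), (4, 0), (4, 1), (4, 2), (3, 2)])
Fold: move[8]->R => DRRRRUUUR (positions: [(0, 0), (0, -1), (1, -1), (2, -1), (3, -1), (4, -1), (4, 0), (4, 1), (4, 2), (5, 2)])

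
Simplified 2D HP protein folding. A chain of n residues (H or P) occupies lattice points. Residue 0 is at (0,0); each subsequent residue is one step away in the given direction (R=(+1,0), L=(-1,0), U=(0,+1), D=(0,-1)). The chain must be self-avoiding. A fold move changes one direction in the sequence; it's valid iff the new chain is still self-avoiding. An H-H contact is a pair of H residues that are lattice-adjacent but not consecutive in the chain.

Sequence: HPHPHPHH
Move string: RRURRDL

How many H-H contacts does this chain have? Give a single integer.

Positions: [(0, 0), (1, 0), (2, 0), (2, 1), (3, 1), (4, 1), (4, 0), (3, 0)]
H-H contact: residue 2 @(2,0) - residue 7 @(3, 0)
H-H contact: residue 4 @(3,1) - residue 7 @(3, 0)

Answer: 2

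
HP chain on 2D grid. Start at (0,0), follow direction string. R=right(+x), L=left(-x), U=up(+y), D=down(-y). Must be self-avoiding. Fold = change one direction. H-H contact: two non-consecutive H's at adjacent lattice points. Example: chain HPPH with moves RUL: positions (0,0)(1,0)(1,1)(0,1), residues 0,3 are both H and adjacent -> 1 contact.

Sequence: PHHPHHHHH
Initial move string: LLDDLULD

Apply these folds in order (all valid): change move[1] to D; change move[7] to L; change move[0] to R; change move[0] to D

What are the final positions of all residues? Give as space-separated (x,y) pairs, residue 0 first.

Answer: (0,0) (0,-1) (0,-2) (0,-3) (0,-4) (-1,-4) (-1,-3) (-2,-3) (-3,-3)

Derivation:
Initial moves: LLDDLULD
Fold: move[1]->D => LDDDLULD (positions: [(0, 0), (-1, 0), (-1, -1), (-1, -2), (-1, -3), (-2, -3), (-2, -2), (-3, -2), (-3, -3)])
Fold: move[7]->L => LDDDLULL (positions: [(0, 0), (-1, 0), (-1, -1), (-1, -2), (-1, -3), (-2, -3), (-2, -2), (-3, -2), (-4, -2)])
Fold: move[0]->R => RDDDLULL (positions: [(0, 0), (1, 0), (1, -1), (1, -2), (1, -3), (0, -3), (0, -2), (-1, -2), (-2, -2)])
Fold: move[0]->D => DDDDLULL (positions: [(0, 0), (0, -1), (0, -2), (0, -3), (0, -4), (-1, -4), (-1, -3), (-2, -3), (-3, -3)])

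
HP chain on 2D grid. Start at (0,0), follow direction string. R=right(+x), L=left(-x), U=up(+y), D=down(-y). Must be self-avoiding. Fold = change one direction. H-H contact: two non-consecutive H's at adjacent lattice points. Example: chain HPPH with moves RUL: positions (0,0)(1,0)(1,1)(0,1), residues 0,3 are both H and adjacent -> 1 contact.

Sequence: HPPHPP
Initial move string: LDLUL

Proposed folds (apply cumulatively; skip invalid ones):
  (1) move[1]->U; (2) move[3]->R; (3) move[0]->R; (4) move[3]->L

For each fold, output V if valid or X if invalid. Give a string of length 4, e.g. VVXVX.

Answer: VXVV

Derivation:
Initial: LDLUL -> [(0, 0), (-1, 0), (-1, -1), (-2, -1), (-2, 0), (-3, 0)]
Fold 1: move[1]->U => LULUL VALID
Fold 2: move[3]->R => LULRL INVALID (collision), skipped
Fold 3: move[0]->R => RULUL VALID
Fold 4: move[3]->L => RULLL VALID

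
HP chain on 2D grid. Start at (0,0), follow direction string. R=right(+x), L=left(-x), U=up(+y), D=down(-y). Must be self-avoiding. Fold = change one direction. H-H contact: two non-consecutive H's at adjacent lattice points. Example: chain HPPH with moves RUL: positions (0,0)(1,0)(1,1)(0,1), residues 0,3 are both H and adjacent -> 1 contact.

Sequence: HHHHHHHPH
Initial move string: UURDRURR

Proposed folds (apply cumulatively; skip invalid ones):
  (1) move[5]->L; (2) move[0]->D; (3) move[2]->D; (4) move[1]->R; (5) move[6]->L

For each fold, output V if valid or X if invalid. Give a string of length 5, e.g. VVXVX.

Answer: XXXVX

Derivation:
Initial: UURDRURR -> [(0, 0), (0, 1), (0, 2), (1, 2), (1, 1), (2, 1), (2, 2), (3, 2), (4, 2)]
Fold 1: move[5]->L => UURDRLRR INVALID (collision), skipped
Fold 2: move[0]->D => DURDRURR INVALID (collision), skipped
Fold 3: move[2]->D => UUDDRURR INVALID (collision), skipped
Fold 4: move[1]->R => URRDRURR VALID
Fold 5: move[6]->L => URRDRULR INVALID (collision), skipped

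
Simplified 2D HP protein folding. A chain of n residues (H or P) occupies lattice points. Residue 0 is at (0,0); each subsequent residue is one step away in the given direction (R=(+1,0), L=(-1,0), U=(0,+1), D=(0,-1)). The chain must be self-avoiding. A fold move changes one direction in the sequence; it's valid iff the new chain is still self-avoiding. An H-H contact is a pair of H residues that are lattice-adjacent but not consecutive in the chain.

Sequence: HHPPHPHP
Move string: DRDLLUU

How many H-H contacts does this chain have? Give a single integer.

Positions: [(0, 0), (0, -1), (1, -1), (1, -2), (0, -2), (-1, -2), (-1, -1), (-1, 0)]
H-H contact: residue 1 @(0,-1) - residue 6 @(-1, -1)
H-H contact: residue 1 @(0,-1) - residue 4 @(0, -2)

Answer: 2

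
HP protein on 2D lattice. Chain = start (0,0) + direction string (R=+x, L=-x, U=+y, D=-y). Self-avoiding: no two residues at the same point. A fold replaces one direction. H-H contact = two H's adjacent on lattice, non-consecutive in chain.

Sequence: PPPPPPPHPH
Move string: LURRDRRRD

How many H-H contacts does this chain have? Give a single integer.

Answer: 0

Derivation:
Positions: [(0, 0), (-1, 0), (-1, 1), (0, 1), (1, 1), (1, 0), (2, 0), (3, 0), (4, 0), (4, -1)]
No H-H contacts found.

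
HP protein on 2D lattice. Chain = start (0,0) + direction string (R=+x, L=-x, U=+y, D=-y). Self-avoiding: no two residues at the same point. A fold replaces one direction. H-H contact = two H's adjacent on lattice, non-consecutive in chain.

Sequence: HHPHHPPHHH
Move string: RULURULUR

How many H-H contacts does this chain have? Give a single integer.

Positions: [(0, 0), (1, 0), (1, 1), (0, 1), (0, 2), (1, 2), (1, 3), (0, 3), (0, 4), (1, 4)]
H-H contact: residue 0 @(0,0) - residue 3 @(0, 1)
H-H contact: residue 4 @(0,2) - residue 7 @(0, 3)

Answer: 2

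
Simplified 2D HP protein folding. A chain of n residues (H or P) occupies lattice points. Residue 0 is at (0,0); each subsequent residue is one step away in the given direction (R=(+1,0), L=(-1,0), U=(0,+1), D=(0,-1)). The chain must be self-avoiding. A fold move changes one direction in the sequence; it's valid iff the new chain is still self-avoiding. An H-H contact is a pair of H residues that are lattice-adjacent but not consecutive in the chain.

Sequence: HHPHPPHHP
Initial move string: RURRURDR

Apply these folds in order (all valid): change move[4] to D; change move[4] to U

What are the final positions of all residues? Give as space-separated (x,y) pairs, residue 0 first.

Answer: (0,0) (1,0) (1,1) (2,1) (3,1) (3,2) (4,2) (4,1) (5,1)

Derivation:
Initial moves: RURRURDR
Fold: move[4]->D => RURRDRDR (positions: [(0, 0), (1, 0), (1, 1), (2, 1), (3, 1), (3, 0), (4, 0), (4, -1), (5, -1)])
Fold: move[4]->U => RURRURDR (positions: [(0, 0), (1, 0), (1, 1), (2, 1), (3, 1), (3, 2), (4, 2), (4, 1), (5, 1)])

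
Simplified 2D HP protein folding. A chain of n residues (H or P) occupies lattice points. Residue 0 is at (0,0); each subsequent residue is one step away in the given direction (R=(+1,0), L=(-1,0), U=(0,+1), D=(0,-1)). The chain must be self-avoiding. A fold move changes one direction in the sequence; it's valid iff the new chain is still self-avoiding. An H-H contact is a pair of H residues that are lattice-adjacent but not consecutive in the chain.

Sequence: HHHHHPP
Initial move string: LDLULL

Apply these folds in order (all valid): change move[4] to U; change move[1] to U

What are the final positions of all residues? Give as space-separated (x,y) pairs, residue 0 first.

Initial moves: LDLULL
Fold: move[4]->U => LDLUUL (positions: [(0, 0), (-1, 0), (-1, -1), (-2, -1), (-2, 0), (-2, 1), (-3, 1)])
Fold: move[1]->U => LULUUL (positions: [(0, 0), (-1, 0), (-1, 1), (-2, 1), (-2, 2), (-2, 3), (-3, 3)])

Answer: (0,0) (-1,0) (-1,1) (-2,1) (-2,2) (-2,3) (-3,3)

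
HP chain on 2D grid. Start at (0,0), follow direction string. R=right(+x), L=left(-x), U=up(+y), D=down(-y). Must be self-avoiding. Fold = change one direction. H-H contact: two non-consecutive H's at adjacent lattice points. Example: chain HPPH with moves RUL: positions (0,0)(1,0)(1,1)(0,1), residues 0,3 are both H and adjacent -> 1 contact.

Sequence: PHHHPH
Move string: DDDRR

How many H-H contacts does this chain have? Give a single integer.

Positions: [(0, 0), (0, -1), (0, -2), (0, -3), (1, -3), (2, -3)]
No H-H contacts found.

Answer: 0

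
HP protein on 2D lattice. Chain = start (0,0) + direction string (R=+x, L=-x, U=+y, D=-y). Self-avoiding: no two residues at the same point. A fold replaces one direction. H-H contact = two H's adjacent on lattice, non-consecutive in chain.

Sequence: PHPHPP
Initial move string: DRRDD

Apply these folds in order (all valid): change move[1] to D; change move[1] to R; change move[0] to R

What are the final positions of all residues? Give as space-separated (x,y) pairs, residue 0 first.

Initial moves: DRRDD
Fold: move[1]->D => DDRDD (positions: [(0, 0), (0, -1), (0, -2), (1, -2), (1, -3), (1, -4)])
Fold: move[1]->R => DRRDD (positions: [(0, 0), (0, -1), (1, -1), (2, -1), (2, -2), (2, -3)])
Fold: move[0]->R => RRRDD (positions: [(0, 0), (1, 0), (2, 0), (3, 0), (3, -1), (3, -2)])

Answer: (0,0) (1,0) (2,0) (3,0) (3,-1) (3,-2)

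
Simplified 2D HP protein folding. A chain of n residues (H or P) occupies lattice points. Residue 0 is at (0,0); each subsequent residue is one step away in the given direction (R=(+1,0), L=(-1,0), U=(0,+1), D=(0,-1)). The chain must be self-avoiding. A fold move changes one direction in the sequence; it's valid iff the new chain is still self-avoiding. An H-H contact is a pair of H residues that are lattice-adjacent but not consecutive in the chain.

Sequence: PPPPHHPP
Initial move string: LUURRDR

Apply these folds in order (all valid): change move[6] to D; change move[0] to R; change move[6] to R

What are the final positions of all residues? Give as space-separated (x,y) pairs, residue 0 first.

Initial moves: LUURRDR
Fold: move[6]->D => LUURRDD (positions: [(0, 0), (-1, 0), (-1, 1), (-1, 2), (0, 2), (1, 2), (1, 1), (1, 0)])
Fold: move[0]->R => RUURRDD (positions: [(0, 0), (1, 0), (1, 1), (1, 2), (2, 2), (3, 2), (3, 1), (3, 0)])
Fold: move[6]->R => RUURRDR (positions: [(0, 0), (1, 0), (1, 1), (1, 2), (2, 2), (3, 2), (3, 1), (4, 1)])

Answer: (0,0) (1,0) (1,1) (1,2) (2,2) (3,2) (3,1) (4,1)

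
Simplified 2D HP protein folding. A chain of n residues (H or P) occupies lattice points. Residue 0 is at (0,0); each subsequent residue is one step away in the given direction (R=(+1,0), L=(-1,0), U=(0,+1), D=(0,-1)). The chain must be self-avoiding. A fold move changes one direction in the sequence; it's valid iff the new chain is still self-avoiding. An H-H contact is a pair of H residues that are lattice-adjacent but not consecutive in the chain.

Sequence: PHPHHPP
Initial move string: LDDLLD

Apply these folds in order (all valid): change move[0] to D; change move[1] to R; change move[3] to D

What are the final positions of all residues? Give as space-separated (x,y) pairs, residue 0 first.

Answer: (0,0) (0,-1) (1,-1) (1,-2) (1,-3) (0,-3) (0,-4)

Derivation:
Initial moves: LDDLLD
Fold: move[0]->D => DDDLLD (positions: [(0, 0), (0, -1), (0, -2), (0, -3), (-1, -3), (-2, -3), (-2, -4)])
Fold: move[1]->R => DRDLLD (positions: [(0, 0), (0, -1), (1, -1), (1, -2), (0, -2), (-1, -2), (-1, -3)])
Fold: move[3]->D => DRDDLD (positions: [(0, 0), (0, -1), (1, -1), (1, -2), (1, -3), (0, -3), (0, -4)])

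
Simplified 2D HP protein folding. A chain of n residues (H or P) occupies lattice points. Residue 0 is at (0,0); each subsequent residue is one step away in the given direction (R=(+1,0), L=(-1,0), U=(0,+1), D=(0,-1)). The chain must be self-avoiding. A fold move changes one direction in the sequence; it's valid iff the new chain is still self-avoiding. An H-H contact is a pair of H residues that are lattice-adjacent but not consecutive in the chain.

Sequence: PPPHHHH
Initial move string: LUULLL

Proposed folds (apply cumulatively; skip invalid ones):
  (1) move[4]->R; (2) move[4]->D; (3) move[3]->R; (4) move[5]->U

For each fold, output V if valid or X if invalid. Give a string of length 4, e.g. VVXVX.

Answer: XVXX

Derivation:
Initial: LUULLL -> [(0, 0), (-1, 0), (-1, 1), (-1, 2), (-2, 2), (-3, 2), (-4, 2)]
Fold 1: move[4]->R => LUULRL INVALID (collision), skipped
Fold 2: move[4]->D => LUULDL VALID
Fold 3: move[3]->R => LUURDL INVALID (collision), skipped
Fold 4: move[5]->U => LUULDU INVALID (collision), skipped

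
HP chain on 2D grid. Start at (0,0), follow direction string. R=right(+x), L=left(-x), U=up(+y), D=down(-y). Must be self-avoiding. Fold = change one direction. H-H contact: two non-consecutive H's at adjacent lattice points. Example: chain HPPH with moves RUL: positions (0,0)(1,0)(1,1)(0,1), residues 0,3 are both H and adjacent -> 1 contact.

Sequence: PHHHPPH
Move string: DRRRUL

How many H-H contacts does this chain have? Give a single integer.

Positions: [(0, 0), (0, -1), (1, -1), (2, -1), (3, -1), (3, 0), (2, 0)]
H-H contact: residue 3 @(2,-1) - residue 6 @(2, 0)

Answer: 1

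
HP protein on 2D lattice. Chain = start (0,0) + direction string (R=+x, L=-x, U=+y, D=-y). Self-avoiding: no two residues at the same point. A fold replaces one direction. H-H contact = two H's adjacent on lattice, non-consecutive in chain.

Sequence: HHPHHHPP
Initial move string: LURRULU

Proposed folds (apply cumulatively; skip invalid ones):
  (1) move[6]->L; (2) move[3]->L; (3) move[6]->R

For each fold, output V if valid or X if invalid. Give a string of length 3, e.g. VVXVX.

Initial: LURRULU -> [(0, 0), (-1, 0), (-1, 1), (0, 1), (1, 1), (1, 2), (0, 2), (0, 3)]
Fold 1: move[6]->L => LURRULL VALID
Fold 2: move[3]->L => LURLULL INVALID (collision), skipped
Fold 3: move[6]->R => LURRULR INVALID (collision), skipped

Answer: VXX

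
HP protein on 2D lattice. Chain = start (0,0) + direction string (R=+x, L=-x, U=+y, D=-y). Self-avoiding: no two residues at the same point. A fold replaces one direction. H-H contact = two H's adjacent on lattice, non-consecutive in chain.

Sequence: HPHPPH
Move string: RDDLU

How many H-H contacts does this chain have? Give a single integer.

Positions: [(0, 0), (1, 0), (1, -1), (1, -2), (0, -2), (0, -1)]
H-H contact: residue 0 @(0,0) - residue 5 @(0, -1)
H-H contact: residue 2 @(1,-1) - residue 5 @(0, -1)

Answer: 2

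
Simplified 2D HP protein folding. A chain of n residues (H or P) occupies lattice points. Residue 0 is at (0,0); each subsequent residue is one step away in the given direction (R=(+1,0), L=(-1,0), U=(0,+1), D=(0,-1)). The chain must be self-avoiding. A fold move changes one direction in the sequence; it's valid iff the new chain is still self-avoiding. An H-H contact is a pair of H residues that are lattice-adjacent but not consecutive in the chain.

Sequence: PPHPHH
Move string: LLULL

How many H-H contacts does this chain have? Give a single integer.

Positions: [(0, 0), (-1, 0), (-2, 0), (-2, 1), (-3, 1), (-4, 1)]
No H-H contacts found.

Answer: 0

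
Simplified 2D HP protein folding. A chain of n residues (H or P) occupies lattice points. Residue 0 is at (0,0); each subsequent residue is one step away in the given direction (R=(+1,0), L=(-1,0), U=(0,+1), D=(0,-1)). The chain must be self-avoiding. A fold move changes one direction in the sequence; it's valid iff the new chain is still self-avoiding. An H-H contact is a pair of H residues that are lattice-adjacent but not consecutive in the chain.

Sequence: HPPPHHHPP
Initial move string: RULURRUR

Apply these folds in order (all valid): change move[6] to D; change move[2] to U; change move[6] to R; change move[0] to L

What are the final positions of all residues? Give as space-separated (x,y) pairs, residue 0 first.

Answer: (0,0) (-1,0) (-1,1) (-1,2) (-1,3) (0,3) (1,3) (2,3) (3,3)

Derivation:
Initial moves: RULURRUR
Fold: move[6]->D => RULURRDR (positions: [(0, 0), (1, 0), (1, 1), (0, 1), (0, 2), (1, 2), (2, 2), (2, 1), (3, 1)])
Fold: move[2]->U => RUUURRDR (positions: [(0, 0), (1, 0), (1, 1), (1, 2), (1, 3), (2, 3), (3, 3), (3, 2), (4, 2)])
Fold: move[6]->R => RUUURRRR (positions: [(0, 0), (1, 0), (1, 1), (1, 2), (1, 3), (2, 3), (3, 3), (4, 3), (5, 3)])
Fold: move[0]->L => LUUURRRR (positions: [(0, 0), (-1, 0), (-1, 1), (-1, 2), (-1, 3), (0, 3), (1, 3), (2, 3), (3, 3)])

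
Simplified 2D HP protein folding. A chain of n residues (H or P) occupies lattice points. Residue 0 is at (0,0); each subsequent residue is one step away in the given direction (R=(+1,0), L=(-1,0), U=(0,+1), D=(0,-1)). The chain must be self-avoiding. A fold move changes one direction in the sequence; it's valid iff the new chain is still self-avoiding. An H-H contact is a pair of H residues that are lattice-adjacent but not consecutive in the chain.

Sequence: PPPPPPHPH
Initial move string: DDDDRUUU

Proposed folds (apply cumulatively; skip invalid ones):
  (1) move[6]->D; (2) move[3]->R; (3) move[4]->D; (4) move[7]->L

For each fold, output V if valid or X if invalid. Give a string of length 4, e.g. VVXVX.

Answer: XVXV

Derivation:
Initial: DDDDRUUU -> [(0, 0), (0, -1), (0, -2), (0, -3), (0, -4), (1, -4), (1, -3), (1, -2), (1, -1)]
Fold 1: move[6]->D => DDDDRUDU INVALID (collision), skipped
Fold 2: move[3]->R => DDDRRUUU VALID
Fold 3: move[4]->D => DDDRDUUU INVALID (collision), skipped
Fold 4: move[7]->L => DDDRRUUL VALID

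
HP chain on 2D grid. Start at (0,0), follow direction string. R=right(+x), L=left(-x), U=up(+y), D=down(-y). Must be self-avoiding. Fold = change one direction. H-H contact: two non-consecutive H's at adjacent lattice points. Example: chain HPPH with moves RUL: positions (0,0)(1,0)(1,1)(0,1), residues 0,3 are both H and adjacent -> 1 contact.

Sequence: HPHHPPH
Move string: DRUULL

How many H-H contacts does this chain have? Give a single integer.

Positions: [(0, 0), (0, -1), (1, -1), (1, 0), (1, 1), (0, 1), (-1, 1)]
H-H contact: residue 0 @(0,0) - residue 3 @(1, 0)

Answer: 1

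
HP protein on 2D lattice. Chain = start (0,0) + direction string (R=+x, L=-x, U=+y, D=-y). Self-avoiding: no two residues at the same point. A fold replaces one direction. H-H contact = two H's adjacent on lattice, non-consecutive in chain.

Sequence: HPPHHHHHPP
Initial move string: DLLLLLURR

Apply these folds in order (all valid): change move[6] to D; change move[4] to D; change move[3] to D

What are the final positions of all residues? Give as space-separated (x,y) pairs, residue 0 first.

Initial moves: DLLLLLURR
Fold: move[6]->D => DLLLLLDRR (positions: [(0, 0), (0, -1), (-1, -1), (-2, -1), (-3, -1), (-4, -1), (-5, -1), (-5, -2), (-4, -2), (-3, -2)])
Fold: move[4]->D => DLLLDLDRR (positions: [(0, 0), (0, -1), (-1, -1), (-2, -1), (-3, -1), (-3, -2), (-4, -2), (-4, -3), (-3, -3), (-2, -3)])
Fold: move[3]->D => DLLDDLDRR (positions: [(0, 0), (0, -1), (-1, -1), (-2, -1), (-2, -2), (-2, -3), (-3, -3), (-3, -4), (-2, -4), (-1, -4)])

Answer: (0,0) (0,-1) (-1,-1) (-2,-1) (-2,-2) (-2,-3) (-3,-3) (-3,-4) (-2,-4) (-1,-4)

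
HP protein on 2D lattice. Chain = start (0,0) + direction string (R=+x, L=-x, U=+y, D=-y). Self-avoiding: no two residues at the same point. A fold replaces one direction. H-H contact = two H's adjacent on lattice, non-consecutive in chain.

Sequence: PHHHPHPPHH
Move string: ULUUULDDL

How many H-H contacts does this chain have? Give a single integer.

Positions: [(0, 0), (0, 1), (-1, 1), (-1, 2), (-1, 3), (-1, 4), (-2, 4), (-2, 3), (-2, 2), (-3, 2)]
H-H contact: residue 3 @(-1,2) - residue 8 @(-2, 2)

Answer: 1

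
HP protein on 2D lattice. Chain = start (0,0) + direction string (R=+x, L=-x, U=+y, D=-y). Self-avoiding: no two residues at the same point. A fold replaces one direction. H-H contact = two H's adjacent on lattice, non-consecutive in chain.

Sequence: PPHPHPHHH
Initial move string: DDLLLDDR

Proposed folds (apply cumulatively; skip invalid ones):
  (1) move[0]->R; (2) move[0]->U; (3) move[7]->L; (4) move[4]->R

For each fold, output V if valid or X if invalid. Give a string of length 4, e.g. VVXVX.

Answer: VXVX

Derivation:
Initial: DDLLLDDR -> [(0, 0), (0, -1), (0, -2), (-1, -2), (-2, -2), (-3, -2), (-3, -3), (-3, -4), (-2, -4)]
Fold 1: move[0]->R => RDLLLDDR VALID
Fold 2: move[0]->U => UDLLLDDR INVALID (collision), skipped
Fold 3: move[7]->L => RDLLLDDL VALID
Fold 4: move[4]->R => RDLLRDDL INVALID (collision), skipped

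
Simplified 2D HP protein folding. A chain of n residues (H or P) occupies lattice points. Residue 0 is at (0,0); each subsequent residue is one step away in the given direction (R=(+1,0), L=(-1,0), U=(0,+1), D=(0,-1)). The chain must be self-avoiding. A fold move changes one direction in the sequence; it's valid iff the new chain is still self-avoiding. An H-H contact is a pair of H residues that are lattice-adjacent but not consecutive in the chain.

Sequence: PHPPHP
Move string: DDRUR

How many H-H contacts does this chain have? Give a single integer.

Answer: 1

Derivation:
Positions: [(0, 0), (0, -1), (0, -2), (1, -2), (1, -1), (2, -1)]
H-H contact: residue 1 @(0,-1) - residue 4 @(1, -1)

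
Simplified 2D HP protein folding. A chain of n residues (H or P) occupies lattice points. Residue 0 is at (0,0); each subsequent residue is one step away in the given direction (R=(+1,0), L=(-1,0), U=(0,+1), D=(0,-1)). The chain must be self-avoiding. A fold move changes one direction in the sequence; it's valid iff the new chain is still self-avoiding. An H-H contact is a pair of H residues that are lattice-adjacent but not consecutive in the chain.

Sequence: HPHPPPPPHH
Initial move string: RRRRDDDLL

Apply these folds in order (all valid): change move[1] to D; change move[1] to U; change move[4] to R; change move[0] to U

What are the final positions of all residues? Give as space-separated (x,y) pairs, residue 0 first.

Initial moves: RRRRDDDLL
Fold: move[1]->D => RDRRDDDLL (positions: [(0, 0), (1, 0), (1, -1), (2, -1), (3, -1), (3, -2), (3, -3), (3, -4), (2, -4), (1, -4)])
Fold: move[1]->U => RURRDDDLL (positions: [(0, 0), (1, 0), (1, 1), (2, 1), (3, 1), (3, 0), (3, -1), (3, -2), (2, -2), (1, -2)])
Fold: move[4]->R => RURRRDDLL (positions: [(0, 0), (1, 0), (1, 1), (2, 1), (3, 1), (4, 1), (4, 0), (4, -1), (3, -1), (2, -1)])
Fold: move[0]->U => UURRRDDLL (positions: [(0, 0), (0, 1), (0, 2), (1, 2), (2, 2), (3, 2), (3, 1), (3, 0), (2, 0), (1, 0)])

Answer: (0,0) (0,1) (0,2) (1,2) (2,2) (3,2) (3,1) (3,0) (2,0) (1,0)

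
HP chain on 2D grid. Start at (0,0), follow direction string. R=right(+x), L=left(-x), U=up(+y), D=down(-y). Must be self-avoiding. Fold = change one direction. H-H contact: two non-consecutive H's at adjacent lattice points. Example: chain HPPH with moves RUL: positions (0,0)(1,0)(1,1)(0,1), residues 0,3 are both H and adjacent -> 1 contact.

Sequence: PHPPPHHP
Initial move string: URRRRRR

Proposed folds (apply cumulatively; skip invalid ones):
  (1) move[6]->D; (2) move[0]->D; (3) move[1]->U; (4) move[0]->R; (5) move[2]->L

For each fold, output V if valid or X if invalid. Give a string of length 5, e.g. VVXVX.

Answer: VVXVX

Derivation:
Initial: URRRRRR -> [(0, 0), (0, 1), (1, 1), (2, 1), (3, 1), (4, 1), (5, 1), (6, 1)]
Fold 1: move[6]->D => URRRRRD VALID
Fold 2: move[0]->D => DRRRRRD VALID
Fold 3: move[1]->U => DURRRRD INVALID (collision), skipped
Fold 4: move[0]->R => RRRRRRD VALID
Fold 5: move[2]->L => RRLRRRD INVALID (collision), skipped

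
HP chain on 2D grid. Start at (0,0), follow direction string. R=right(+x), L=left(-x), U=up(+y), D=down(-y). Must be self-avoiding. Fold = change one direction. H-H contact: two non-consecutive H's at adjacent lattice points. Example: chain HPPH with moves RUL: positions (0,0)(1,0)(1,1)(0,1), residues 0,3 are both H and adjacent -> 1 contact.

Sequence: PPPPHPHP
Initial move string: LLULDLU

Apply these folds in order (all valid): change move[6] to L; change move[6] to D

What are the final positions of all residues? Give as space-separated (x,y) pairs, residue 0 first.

Answer: (0,0) (-1,0) (-2,0) (-2,1) (-3,1) (-3,0) (-4,0) (-4,-1)

Derivation:
Initial moves: LLULDLU
Fold: move[6]->L => LLULDLL (positions: [(0, 0), (-1, 0), (-2, 0), (-2, 1), (-3, 1), (-3, 0), (-4, 0), (-5, 0)])
Fold: move[6]->D => LLULDLD (positions: [(0, 0), (-1, 0), (-2, 0), (-2, 1), (-3, 1), (-3, 0), (-4, 0), (-4, -1)])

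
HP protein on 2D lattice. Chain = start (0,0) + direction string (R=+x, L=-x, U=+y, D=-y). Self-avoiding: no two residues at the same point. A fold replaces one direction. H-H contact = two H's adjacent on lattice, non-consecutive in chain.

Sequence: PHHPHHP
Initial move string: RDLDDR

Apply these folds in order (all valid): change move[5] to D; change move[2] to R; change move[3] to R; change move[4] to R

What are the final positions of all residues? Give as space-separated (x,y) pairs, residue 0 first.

Answer: (0,0) (1,0) (1,-1) (2,-1) (3,-1) (4,-1) (4,-2)

Derivation:
Initial moves: RDLDDR
Fold: move[5]->D => RDLDDD (positions: [(0, 0), (1, 0), (1, -1), (0, -1), (0, -2), (0, -3), (0, -4)])
Fold: move[2]->R => RDRDDD (positions: [(0, 0), (1, 0), (1, -1), (2, -1), (2, -2), (2, -3), (2, -4)])
Fold: move[3]->R => RDRRDD (positions: [(0, 0), (1, 0), (1, -1), (2, -1), (3, -1), (3, -2), (3, -3)])
Fold: move[4]->R => RDRRRD (positions: [(0, 0), (1, 0), (1, -1), (2, -1), (3, -1), (4, -1), (4, -2)])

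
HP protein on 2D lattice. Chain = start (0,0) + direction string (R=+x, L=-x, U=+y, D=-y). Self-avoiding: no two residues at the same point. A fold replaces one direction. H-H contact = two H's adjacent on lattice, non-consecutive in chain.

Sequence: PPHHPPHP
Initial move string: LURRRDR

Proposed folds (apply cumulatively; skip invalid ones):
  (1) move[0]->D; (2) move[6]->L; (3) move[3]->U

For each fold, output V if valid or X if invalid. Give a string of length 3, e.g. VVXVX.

Initial: LURRRDR -> [(0, 0), (-1, 0), (-1, 1), (0, 1), (1, 1), (2, 1), (2, 0), (3, 0)]
Fold 1: move[0]->D => DURRRDR INVALID (collision), skipped
Fold 2: move[6]->L => LURRRDL VALID
Fold 3: move[3]->U => LURURDL INVALID (collision), skipped

Answer: XVX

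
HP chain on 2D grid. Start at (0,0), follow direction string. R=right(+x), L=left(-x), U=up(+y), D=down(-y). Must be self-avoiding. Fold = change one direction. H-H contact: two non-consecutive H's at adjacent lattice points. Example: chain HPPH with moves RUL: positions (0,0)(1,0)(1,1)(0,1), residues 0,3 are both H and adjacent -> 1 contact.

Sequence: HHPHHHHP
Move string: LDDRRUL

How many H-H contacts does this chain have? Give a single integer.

Answer: 0

Derivation:
Positions: [(0, 0), (-1, 0), (-1, -1), (-1, -2), (0, -2), (1, -2), (1, -1), (0, -1)]
No H-H contacts found.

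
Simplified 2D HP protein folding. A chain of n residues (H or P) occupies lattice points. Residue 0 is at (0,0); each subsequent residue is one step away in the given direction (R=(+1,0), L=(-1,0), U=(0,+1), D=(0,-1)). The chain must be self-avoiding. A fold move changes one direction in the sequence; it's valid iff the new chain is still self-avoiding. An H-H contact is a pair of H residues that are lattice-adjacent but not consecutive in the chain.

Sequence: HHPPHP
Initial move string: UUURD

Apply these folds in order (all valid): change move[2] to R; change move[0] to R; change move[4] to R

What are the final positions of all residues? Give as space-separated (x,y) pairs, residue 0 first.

Initial moves: UUURD
Fold: move[2]->R => UURRD (positions: [(0, 0), (0, 1), (0, 2), (1, 2), (2, 2), (2, 1)])
Fold: move[0]->R => RURRD (positions: [(0, 0), (1, 0), (1, 1), (2, 1), (3, 1), (3, 0)])
Fold: move[4]->R => RURRR (positions: [(0, 0), (1, 0), (1, 1), (2, 1), (3, 1), (4, 1)])

Answer: (0,0) (1,0) (1,1) (2,1) (3,1) (4,1)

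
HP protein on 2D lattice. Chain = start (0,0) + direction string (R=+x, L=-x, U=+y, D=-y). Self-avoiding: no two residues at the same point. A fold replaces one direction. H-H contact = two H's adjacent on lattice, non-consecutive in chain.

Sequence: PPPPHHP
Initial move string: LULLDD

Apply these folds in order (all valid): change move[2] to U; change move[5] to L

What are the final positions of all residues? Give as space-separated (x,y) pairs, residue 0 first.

Answer: (0,0) (-1,0) (-1,1) (-1,2) (-2,2) (-2,1) (-3,1)

Derivation:
Initial moves: LULLDD
Fold: move[2]->U => LUULDD (positions: [(0, 0), (-1, 0), (-1, 1), (-1, 2), (-2, 2), (-2, 1), (-2, 0)])
Fold: move[5]->L => LUULDL (positions: [(0, 0), (-1, 0), (-1, 1), (-1, 2), (-2, 2), (-2, 1), (-3, 1)])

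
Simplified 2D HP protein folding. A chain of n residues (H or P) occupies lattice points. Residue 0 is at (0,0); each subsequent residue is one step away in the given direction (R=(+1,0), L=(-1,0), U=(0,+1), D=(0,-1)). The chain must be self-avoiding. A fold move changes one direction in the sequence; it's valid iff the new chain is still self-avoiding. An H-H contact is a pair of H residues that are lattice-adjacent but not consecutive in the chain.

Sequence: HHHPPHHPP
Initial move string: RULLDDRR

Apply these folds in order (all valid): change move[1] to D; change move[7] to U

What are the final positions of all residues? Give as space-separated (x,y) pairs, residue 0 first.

Answer: (0,0) (1,0) (1,-1) (0,-1) (-1,-1) (-1,-2) (-1,-3) (0,-3) (0,-2)

Derivation:
Initial moves: RULLDDRR
Fold: move[1]->D => RDLLDDRR (positions: [(0, 0), (1, 0), (1, -1), (0, -1), (-1, -1), (-1, -2), (-1, -3), (0, -3), (1, -3)])
Fold: move[7]->U => RDLLDDRU (positions: [(0, 0), (1, 0), (1, -1), (0, -1), (-1, -1), (-1, -2), (-1, -3), (0, -3), (0, -2)])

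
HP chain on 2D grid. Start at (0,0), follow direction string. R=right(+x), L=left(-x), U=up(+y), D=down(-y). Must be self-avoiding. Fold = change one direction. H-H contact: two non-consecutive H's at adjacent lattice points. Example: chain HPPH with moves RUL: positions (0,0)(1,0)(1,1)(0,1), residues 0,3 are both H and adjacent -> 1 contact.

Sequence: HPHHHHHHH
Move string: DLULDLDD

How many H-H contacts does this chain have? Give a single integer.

Positions: [(0, 0), (0, -1), (-1, -1), (-1, 0), (-2, 0), (-2, -1), (-3, -1), (-3, -2), (-3, -3)]
H-H contact: residue 0 @(0,0) - residue 3 @(-1, 0)
H-H contact: residue 2 @(-1,-1) - residue 5 @(-2, -1)

Answer: 2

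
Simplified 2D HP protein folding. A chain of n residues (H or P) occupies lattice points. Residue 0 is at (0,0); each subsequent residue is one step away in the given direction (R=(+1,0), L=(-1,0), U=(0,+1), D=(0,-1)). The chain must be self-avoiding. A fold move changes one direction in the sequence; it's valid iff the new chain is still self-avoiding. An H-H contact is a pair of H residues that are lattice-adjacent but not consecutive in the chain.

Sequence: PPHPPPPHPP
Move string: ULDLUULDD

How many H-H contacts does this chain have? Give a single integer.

Answer: 0

Derivation:
Positions: [(0, 0), (0, 1), (-1, 1), (-1, 0), (-2, 0), (-2, 1), (-2, 2), (-3, 2), (-3, 1), (-3, 0)]
No H-H contacts found.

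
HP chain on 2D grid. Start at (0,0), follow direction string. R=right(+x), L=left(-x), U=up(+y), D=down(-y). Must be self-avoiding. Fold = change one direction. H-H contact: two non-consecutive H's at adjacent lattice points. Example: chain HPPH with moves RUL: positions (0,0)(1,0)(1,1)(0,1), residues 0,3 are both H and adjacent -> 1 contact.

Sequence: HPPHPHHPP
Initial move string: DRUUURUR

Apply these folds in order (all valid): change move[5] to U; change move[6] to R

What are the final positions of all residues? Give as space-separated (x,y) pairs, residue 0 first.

Initial moves: DRUUURUR
Fold: move[5]->U => DRUUUUUR (positions: [(0, 0), (0, -1), (1, -1), (1, 0), (1, 1), (1, 2), (1, 3), (1, 4), (2, 4)])
Fold: move[6]->R => DRUUUURR (positions: [(0, 0), (0, -1), (1, -1), (1, 0), (1, 1), (1, 2), (1, 3), (2, 3), (3, 3)])

Answer: (0,0) (0,-1) (1,-1) (1,0) (1,1) (1,2) (1,3) (2,3) (3,3)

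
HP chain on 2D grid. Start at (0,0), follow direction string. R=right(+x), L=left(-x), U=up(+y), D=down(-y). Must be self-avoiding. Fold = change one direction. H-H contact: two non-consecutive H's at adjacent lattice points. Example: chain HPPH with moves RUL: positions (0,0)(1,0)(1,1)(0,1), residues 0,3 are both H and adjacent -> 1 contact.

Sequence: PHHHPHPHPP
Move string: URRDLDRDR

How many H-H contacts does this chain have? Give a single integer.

Answer: 1

Derivation:
Positions: [(0, 0), (0, 1), (1, 1), (2, 1), (2, 0), (1, 0), (1, -1), (2, -1), (2, -2), (3, -2)]
H-H contact: residue 2 @(1,1) - residue 5 @(1, 0)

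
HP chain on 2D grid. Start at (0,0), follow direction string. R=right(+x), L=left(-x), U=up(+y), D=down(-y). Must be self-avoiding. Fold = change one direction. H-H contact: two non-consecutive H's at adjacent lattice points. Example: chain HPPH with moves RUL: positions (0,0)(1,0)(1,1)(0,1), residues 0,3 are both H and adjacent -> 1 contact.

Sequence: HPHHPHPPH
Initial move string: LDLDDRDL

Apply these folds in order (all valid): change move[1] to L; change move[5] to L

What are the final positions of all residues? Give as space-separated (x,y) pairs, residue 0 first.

Initial moves: LDLDDRDL
Fold: move[1]->L => LLLDDRDL (positions: [(0, 0), (-1, 0), (-2, 0), (-3, 0), (-3, -1), (-3, -2), (-2, -2), (-2, -3), (-3, -3)])
Fold: move[5]->L => LLLDDLDL (positions: [(0, 0), (-1, 0), (-2, 0), (-3, 0), (-3, -1), (-3, -2), (-4, -2), (-4, -3), (-5, -3)])

Answer: (0,0) (-1,0) (-2,0) (-3,0) (-3,-1) (-3,-2) (-4,-2) (-4,-3) (-5,-3)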